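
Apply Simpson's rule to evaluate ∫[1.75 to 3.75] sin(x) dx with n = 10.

f(x) = sin(x)
a = 1.75, b = 3.75, n = 10
h = (b - a)/n = 0.200000

Simpson's rule: (h/3)[f(x₀) + 4f(x₁) + 2f(x₂) + ... + f(xₙ)]

x_0 = 1.7500, f(x_0) = 0.983986, coefficient = 1
x_1 = 1.9500, f(x_1) = 0.928960, coefficient = 4
x_2 = 2.1500, f(x_2) = 0.836899, coefficient = 2
x_3 = 2.3500, f(x_3) = 0.711473, coefficient = 4
x_4 = 2.5500, f(x_4) = 0.557684, coefficient = 2
x_5 = 2.7500, f(x_5) = 0.381661, coefficient = 4
x_6 = 2.9500, f(x_6) = 0.190423, coefficient = 2
x_7 = 3.1500, f(x_7) = -0.008407, coefficient = 4
x_8 = 3.3500, f(x_8) = -0.206902, coefficient = 2
x_9 = 3.5500, f(x_9) = -0.397148, coefficient = 4
x_10 = 3.7500, f(x_10) = -0.571561, coefficient = 1

I ≈ (0.200000/3) × 9.634786 = 0.642319
Exact value: 0.642313
Error: 0.000006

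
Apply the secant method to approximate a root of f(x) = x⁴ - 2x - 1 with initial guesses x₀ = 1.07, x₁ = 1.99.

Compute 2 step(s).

f(x) = x⁴ - 2x - 1
x₀ = 1.07, x₁ = 1.99

Secant formula: x_{n+1} = x_n - f(x_n)(x_n - x_{n-1})/(f(x_n) - f(x_{n-1}))

Iteration 1:
  f(1.070000) = -1.829204
  f(1.990000) = 10.702392
  x_2 = 1.990000 - 10.702392×(1.990000 - 1.070000)/(10.702392 - (-1.829204))
       = 1.204290
Iteration 2:
  f(1.990000) = 10.702392
  f(1.204290) = -1.305168
  x_3 = 1.204290 - (-1.305168)×(1.204290 - 1.990000)/(-1.305168 - 10.702392)
       = 1.289693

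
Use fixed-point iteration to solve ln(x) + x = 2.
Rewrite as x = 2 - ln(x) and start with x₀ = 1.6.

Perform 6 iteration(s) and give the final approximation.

Equation: ln(x) + x = 2
Fixed-point form: x = 2 - ln(x)
x₀ = 1.6

x_1 = g(1.600000) = 1.529996
x_2 = g(1.529996) = 1.574735
x_3 = g(1.574735) = 1.545913
x_4 = g(1.545913) = 1.564385
x_5 = g(1.564385) = 1.552507
x_6 = g(1.552507) = 1.560129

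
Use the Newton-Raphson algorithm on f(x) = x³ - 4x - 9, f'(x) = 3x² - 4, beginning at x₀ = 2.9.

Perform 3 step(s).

f(x) = x³ - 4x - 9
f'(x) = 3x² - 4
x₀ = 2.9

Newton-Raphson formula: x_{n+1} = x_n - f(x_n)/f'(x_n)

Iteration 1:
  f(2.900000) = 3.789000
  f'(2.900000) = 21.230000
  x_1 = 2.900000 - 3.789000/21.230000 = 2.721526
Iteration 2:
  f(2.721526) = 0.271435
  f'(2.721526) = 18.220114
  x_2 = 2.721526 - 0.271435/18.220114 = 2.706629
Iteration 3:
  f(2.706629) = 0.001809
  f'(2.706629) = 17.977515
  x_3 = 2.706629 - 0.001809/17.977515 = 2.706528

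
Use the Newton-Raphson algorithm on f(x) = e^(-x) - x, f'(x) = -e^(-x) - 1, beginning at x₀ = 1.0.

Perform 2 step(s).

f(x) = e^(-x) - x
f'(x) = -e^(-x) - 1
x₀ = 1.0

Newton-Raphson formula: x_{n+1} = x_n - f(x_n)/f'(x_n)

Iteration 1:
  f(1.000000) = -0.632121
  f'(1.000000) = -1.367879
  x_1 = 1.000000 - (-0.632121)/(-1.367879) = 0.537883
Iteration 2:
  f(0.537883) = 0.046100
  f'(0.537883) = -1.583983
  x_2 = 0.537883 - 0.046100/(-1.583983) = 0.566987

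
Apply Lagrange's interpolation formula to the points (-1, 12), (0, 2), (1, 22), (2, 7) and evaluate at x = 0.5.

Lagrange interpolation formula:
P(x) = Σ yᵢ × Lᵢ(x)
where Lᵢ(x) = Π_{j≠i} (x - xⱼ)/(xᵢ - xⱼ)

L_0(0.5) = (0.5 - 0)/(-1 - 0) × (0.5 - 1)/(-1 - 1) × (0.5 - 2)/(-1 - 2) = -0.062500
L_1(0.5) = (0.5 - (-1))/(0 - (-1)) × (0.5 - 1)/(0 - 1) × (0.5 - 2)/(0 - 2) = 0.562500
L_2(0.5) = (0.5 - (-1))/(1 - (-1)) × (0.5 - 0)/(1 - 0) × (0.5 - 2)/(1 - 2) = 0.562500
L_3(0.5) = (0.5 - (-1))/(2 - (-1)) × (0.5 - 0)/(2 - 0) × (0.5 - 1)/(2 - 1) = -0.062500

P(0.5) = 12×L_0(0.5) + 2×L_1(0.5) + 22×L_2(0.5) + 7×L_3(0.5)
P(0.5) = 12.312500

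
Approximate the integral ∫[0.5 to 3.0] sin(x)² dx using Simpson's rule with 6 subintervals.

f(x) = sin(x)²
a = 0.5, b = 3.0, n = 6
h = (b - a)/n = 0.416667

Simpson's rule: (h/3)[f(x₀) + 4f(x₁) + 2f(x₂) + ... + f(xₙ)]

x_0 = 0.5000, f(x_0) = 0.229849, coefficient = 1
x_1 = 0.9167, f(x_1) = 0.629766, coefficient = 4
x_2 = 1.3333, f(x_2) = 0.944663, coefficient = 2
x_3 = 1.7500, f(x_3) = 0.968228, coefficient = 4
x_4 = 2.1667, f(x_4) = 0.685022, coefficient = 2
x_5 = 2.5833, f(x_5) = 0.280593, coefficient = 4
x_6 = 3.0000, f(x_6) = 0.019915, coefficient = 1

I ≈ (0.416667/3) × 11.023483 = 1.531039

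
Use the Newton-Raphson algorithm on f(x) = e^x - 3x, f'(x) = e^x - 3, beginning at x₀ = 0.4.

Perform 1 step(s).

f(x) = e^x - 3x
f'(x) = e^x - 3
x₀ = 0.4

Newton-Raphson formula: x_{n+1} = x_n - f(x_n)/f'(x_n)

Iteration 1:
  f(0.400000) = 0.291825
  f'(0.400000) = -1.508175
  x_1 = 0.400000 - 0.291825/(-1.508175) = 0.593495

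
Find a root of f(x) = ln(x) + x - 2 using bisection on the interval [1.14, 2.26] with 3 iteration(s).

f(x) = ln(x) + x - 2
Initial interval: [1.14, 2.26]

Iteration 1:
  c_1 = (1.140000 + 2.260000)/2 = 1.700000
  f(c_1) = f(1.700000) = 0.230628
  f(a) × f(c) < 0, new interval: [1.140000, 1.700000]
Iteration 2:
  c_2 = (1.140000 + 1.700000)/2 = 1.420000
  f(c_2) = f(1.420000) = -0.229343
  f(a) × f(c) ≥ 0, new interval: [1.420000, 1.700000]
Iteration 3:
  c_3 = (1.420000 + 1.700000)/2 = 1.560000
  f(c_3) = f(1.560000) = 0.004686
  f(a) × f(c) < 0, new interval: [1.420000, 1.560000]

After 3 iteration(s), the approximation is c_3 = 1.560000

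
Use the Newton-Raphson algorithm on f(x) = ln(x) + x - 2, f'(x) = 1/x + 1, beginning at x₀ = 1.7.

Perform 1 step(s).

f(x) = ln(x) + x - 2
f'(x) = 1/x + 1
x₀ = 1.7

Newton-Raphson formula: x_{n+1} = x_n - f(x_n)/f'(x_n)

Iteration 1:
  f(1.700000) = 0.230628
  f'(1.700000) = 1.588235
  x_1 = 1.700000 - 0.230628/1.588235 = 1.554790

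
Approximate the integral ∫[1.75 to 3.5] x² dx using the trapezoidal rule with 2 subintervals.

f(x) = x²
a = 1.75, b = 3.5, n = 2
h = (b - a)/n = 0.875000

Trapezoidal rule: (h/2)[f(x₀) + 2f(x₁) + 2f(x₂) + ... + f(xₙ)]

x_0 = 1.7500, f(x_0) = 3.062500, coefficient = 1
x_1 = 2.6250, f(x_1) = 6.890625, coefficient = 2
x_2 = 3.5000, f(x_2) = 12.250000, coefficient = 1

I ≈ (0.875000/2) × 29.093750 = 12.728516
Exact value: 12.505208
Error: 0.223307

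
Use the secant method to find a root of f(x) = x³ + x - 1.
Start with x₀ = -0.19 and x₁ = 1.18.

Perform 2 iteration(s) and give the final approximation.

f(x) = x³ + x - 1
x₀ = -0.19, x₁ = 1.18

Secant formula: x_{n+1} = x_n - f(x_n)(x_n - x_{n-1})/(f(x_n) - f(x_{n-1}))

Iteration 1:
  f(-0.190000) = -1.196859
  f(1.180000) = 1.823032
  x_2 = 1.180000 - 1.823032×(1.180000 - (-0.190000))/(1.823032 - (-1.196859))
       = 0.352966
Iteration 2:
  f(1.180000) = 1.823032
  f(0.352966) = -0.603060
  x_3 = 0.352966 - (-0.603060)×(0.352966 - 1.180000)/(-0.603060 - 1.823032)
       = 0.558544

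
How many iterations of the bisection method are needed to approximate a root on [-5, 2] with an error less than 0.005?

We need (b-a)/2^n ≤ 0.005
(2 - (-5))/2^n ≤ 0.005
7/2^n ≤ 0.005
2^n ≥ 1400
n ≥ log₂(1400) = 10.45
n ≥ 11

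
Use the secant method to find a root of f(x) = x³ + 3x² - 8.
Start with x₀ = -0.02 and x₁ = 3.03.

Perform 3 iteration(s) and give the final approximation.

f(x) = x³ + 3x² - 8
x₀ = -0.02, x₁ = 3.03

Secant formula: x_{n+1} = x_n - f(x_n)(x_n - x_{n-1})/(f(x_n) - f(x_{n-1}))

Iteration 1:
  f(-0.020000) = -7.998808
  f(3.030000) = 47.360827
  x_2 = 3.030000 - 47.360827×(3.030000 - (-0.020000))/(47.360827 - (-7.998808))
       = 0.420689
Iteration 2:
  f(3.030000) = 47.360827
  f(0.420689) = -7.394610
  x_3 = 0.420689 - (-7.394610)×(0.420689 - 3.030000)/(-7.394610 - 47.360827)
       = 0.773071
Iteration 3:
  f(0.420689) = -7.394610
  f(0.773071) = -5.745067
  x_4 = 0.773071 - (-5.745067)×(0.773071 - 0.420689)/(-5.745067 - (-7.394610))
       = 2.000356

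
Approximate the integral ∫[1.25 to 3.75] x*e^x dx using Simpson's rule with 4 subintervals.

f(x) = x*e^x
a = 1.25, b = 3.75, n = 4
h = (b - a)/n = 0.625000

Simpson's rule: (h/3)[f(x₀) + 4f(x₁) + 2f(x₂) + ... + f(xₙ)]

x_0 = 1.2500, f(x_0) = 4.362929, coefficient = 1
x_1 = 1.8750, f(x_1) = 12.226536, coefficient = 4
x_2 = 2.5000, f(x_2) = 30.456235, coefficient = 2
x_3 = 3.1250, f(x_3) = 71.124672, coefficient = 4
x_4 = 3.7500, f(x_4) = 159.454058, coefficient = 1

I ≈ (0.625000/3) × 558.134288 = 116.277977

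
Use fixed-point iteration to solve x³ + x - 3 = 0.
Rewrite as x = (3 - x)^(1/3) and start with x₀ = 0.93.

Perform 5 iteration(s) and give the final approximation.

Equation: x³ + x - 3 = 0
Fixed-point form: x = (3 - x)^(1/3)
x₀ = 0.93

x_1 = g(0.930000) = 1.274452
x_2 = g(1.274452) = 1.199432
x_3 = g(1.199432) = 1.216568
x_4 = g(1.216568) = 1.212697
x_5 = g(1.212697) = 1.213574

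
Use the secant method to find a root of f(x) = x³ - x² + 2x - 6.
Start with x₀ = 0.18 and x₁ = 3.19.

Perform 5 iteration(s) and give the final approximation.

f(x) = x³ - x² + 2x - 6
x₀ = 0.18, x₁ = 3.19

Secant formula: x_{n+1} = x_n - f(x_n)(x_n - x_{n-1})/(f(x_n) - f(x_{n-1}))

Iteration 1:
  f(0.180000) = -5.666568
  f(3.190000) = 22.665659
  x_2 = 3.190000 - 22.665659×(3.190000 - 0.180000)/(22.665659 - (-5.666568))
       = 0.782013
Iteration 2:
  f(3.190000) = 22.665659
  f(0.782013) = -4.569283
  x_3 = 0.782013 - (-4.569283)×(0.782013 - 3.190000)/(-4.569283 - 22.665659)
       = 1.186008
Iteration 3:
  f(0.782013) = -4.569283
  f(1.186008) = -3.366343
  x_4 = 1.186008 - (-3.366343)×(1.186008 - 0.782013)/(-3.366343 - (-4.569283))
       = 2.316559
Iteration 4:
  f(1.186008) = -3.366343
  f(2.316559) = 5.698364
  x_5 = 2.316559 - 5.698364×(2.316559 - 1.186008)/(5.698364 - (-3.366343))
       = 1.605859
Iteration 5:
  f(2.316559) = 5.698364
  f(1.605859) = -1.225906
  x_6 = 1.605859 - (-1.225906)×(1.605859 - 2.316559)/(-1.225906 - 5.698364)
       = 1.731684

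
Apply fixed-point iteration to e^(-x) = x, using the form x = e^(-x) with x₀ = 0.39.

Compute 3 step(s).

Equation: e^(-x) = x
Fixed-point form: x = e^(-x)
x₀ = 0.39

x_1 = g(0.390000) = 0.677057
x_2 = g(0.677057) = 0.508110
x_3 = g(0.508110) = 0.601631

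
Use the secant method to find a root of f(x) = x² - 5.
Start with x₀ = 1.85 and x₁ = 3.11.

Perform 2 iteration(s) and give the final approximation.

f(x) = x² - 5
x₀ = 1.85, x₁ = 3.11

Secant formula: x_{n+1} = x_n - f(x_n)(x_n - x_{n-1})/(f(x_n) - f(x_{n-1}))

Iteration 1:
  f(1.850000) = -1.577500
  f(3.110000) = 4.672100
  x_2 = 3.110000 - 4.672100×(3.110000 - 1.850000)/(4.672100 - (-1.577500))
       = 2.168044
Iteration 2:
  f(3.110000) = 4.672100
  f(2.168044) = -0.299584
  x_3 = 2.168044 - (-0.299584)×(2.168044 - 3.110000)/(-0.299584 - 4.672100)
       = 2.224805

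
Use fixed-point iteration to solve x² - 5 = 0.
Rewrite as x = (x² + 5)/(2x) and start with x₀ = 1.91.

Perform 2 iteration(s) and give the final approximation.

Equation: x² - 5 = 0
Fixed-point form: x = (x² + 5)/(2x)
x₀ = 1.91

x_1 = g(1.910000) = 2.263901
x_2 = g(2.263901) = 2.236239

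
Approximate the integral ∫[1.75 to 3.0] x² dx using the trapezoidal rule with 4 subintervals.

f(x) = x²
a = 1.75, b = 3.0, n = 4
h = (b - a)/n = 0.312500

Trapezoidal rule: (h/2)[f(x₀) + 2f(x₁) + 2f(x₂) + ... + f(xₙ)]

x_0 = 1.7500, f(x_0) = 3.062500, coefficient = 1
x_1 = 2.0625, f(x_1) = 4.253906, coefficient = 2
x_2 = 2.3750, f(x_2) = 5.640625, coefficient = 2
x_3 = 2.6875, f(x_3) = 7.222656, coefficient = 2
x_4 = 3.0000, f(x_4) = 9.000000, coefficient = 1

I ≈ (0.312500/2) × 46.296875 = 7.233887
Exact value: 7.213542
Error: 0.020345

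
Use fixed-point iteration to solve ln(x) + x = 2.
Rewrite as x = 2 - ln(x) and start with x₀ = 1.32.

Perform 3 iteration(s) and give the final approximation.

Equation: ln(x) + x = 2
Fixed-point form: x = 2 - ln(x)
x₀ = 1.32

x_1 = g(1.320000) = 1.722368
x_2 = g(1.722368) = 1.456300
x_3 = g(1.456300) = 1.624101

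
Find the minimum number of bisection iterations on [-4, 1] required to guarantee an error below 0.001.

We need (b-a)/2^n ≤ 0.001
(1 - (-4))/2^n ≤ 0.001
5/2^n ≤ 0.001
2^n ≥ 5000
n ≥ log₂(5000) = 12.29
n ≥ 13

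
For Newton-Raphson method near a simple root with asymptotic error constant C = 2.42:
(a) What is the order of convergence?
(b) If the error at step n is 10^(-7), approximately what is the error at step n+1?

(a) Newton-Raphson has quadratic (order 2) convergence near simple roots.
    This means |e_{n+1}| ≈ C|e_n|².

(b) With |e_n| = 10^(-7) and C = 2.42:
    |e_{n+1}| ≈ 2.42 × (10^(-7))² = 2.42 × 10^(-14)

(a) 2 (quadratic); (b) |e_{n+1}| ≈ 2.420e-14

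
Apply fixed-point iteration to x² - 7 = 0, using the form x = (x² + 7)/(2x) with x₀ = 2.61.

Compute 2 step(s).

Equation: x² - 7 = 0
Fixed-point form: x = (x² + 7)/(2x)
x₀ = 2.61

x_1 = g(2.610000) = 2.645996
x_2 = g(2.645996) = 2.645751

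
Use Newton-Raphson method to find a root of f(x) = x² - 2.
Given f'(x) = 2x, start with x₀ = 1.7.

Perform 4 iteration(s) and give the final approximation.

f(x) = x² - 2
f'(x) = 2x
x₀ = 1.7

Newton-Raphson formula: x_{n+1} = x_n - f(x_n)/f'(x_n)

Iteration 1:
  f(1.700000) = 0.890000
  f'(1.700000) = 3.400000
  x_1 = 1.700000 - 0.890000/3.400000 = 1.438235
Iteration 2:
  f(1.438235) = 0.068521
  f'(1.438235) = 2.876471
  x_2 = 1.438235 - 0.068521/2.876471 = 1.414414
Iteration 3:
  f(1.414414) = 0.000567
  f'(1.414414) = 2.828828
  x_3 = 1.414414 - 0.000567/2.828828 = 1.414214
Iteration 4:
  f(1.414214) = 0.000000
  f'(1.414214) = 2.828427
  x_4 = 1.414214 - 0.000000/2.828427 = 1.414214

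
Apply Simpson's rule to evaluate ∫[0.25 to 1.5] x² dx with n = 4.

f(x) = x²
a = 0.25, b = 1.5, n = 4
h = (b - a)/n = 0.312500

Simpson's rule: (h/3)[f(x₀) + 4f(x₁) + 2f(x₂) + ... + f(xₙ)]

x_0 = 0.2500, f(x_0) = 0.062500, coefficient = 1
x_1 = 0.5625, f(x_1) = 0.316406, coefficient = 4
x_2 = 0.8750, f(x_2) = 0.765625, coefficient = 2
x_3 = 1.1875, f(x_3) = 1.410156, coefficient = 4
x_4 = 1.5000, f(x_4) = 2.250000, coefficient = 1

I ≈ (0.312500/3) × 10.750000 = 1.119792
Exact value: 1.119792
Error: 0.000000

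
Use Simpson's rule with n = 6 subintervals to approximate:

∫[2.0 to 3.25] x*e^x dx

f(x) = x*e^x
a = 2.0, b = 3.25, n = 6
h = (b - a)/n = 0.208333

Simpson's rule: (h/3)[f(x₀) + 4f(x₁) + 2f(x₂) + ... + f(xₙ)]

x_0 = 2.0000, f(x_0) = 14.778112, coefficient = 1
x_1 = 2.2083, f(x_1) = 20.097017, coefficient = 4
x_2 = 2.4167, f(x_2) = 27.087053, coefficient = 2
x_3 = 2.6250, f(x_3) = 36.237007, coefficient = 4
x_4 = 2.8333, f(x_4) = 48.172446, coefficient = 2
x_5 = 3.0417, f(x_5) = 63.692848, coefficient = 4
x_6 = 3.2500, f(x_6) = 83.818605, coefficient = 1

I ≈ (0.208333/3) × 729.223205 = 50.640500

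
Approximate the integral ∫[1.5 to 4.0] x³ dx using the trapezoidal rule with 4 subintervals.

f(x) = x³
a = 1.5, b = 4.0, n = 4
h = (b - a)/n = 0.625000

Trapezoidal rule: (h/2)[f(x₀) + 2f(x₁) + 2f(x₂) + ... + f(xₙ)]

x_0 = 1.5000, f(x_0) = 3.375000, coefficient = 1
x_1 = 2.1250, f(x_1) = 9.595703, coefficient = 2
x_2 = 2.7500, f(x_2) = 20.796875, coefficient = 2
x_3 = 3.3750, f(x_3) = 38.443359, coefficient = 2
x_4 = 4.0000, f(x_4) = 64.000000, coefficient = 1

I ≈ (0.625000/2) × 205.046875 = 64.077148
Exact value: 62.734375
Error: 1.342773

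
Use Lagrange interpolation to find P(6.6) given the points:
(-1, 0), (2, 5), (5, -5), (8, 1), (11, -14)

Lagrange interpolation formula:
P(x) = Σ yᵢ × Lᵢ(x)
where Lᵢ(x) = Π_{j≠i} (x - xⱼ)/(xᵢ - xⱼ)

L_0(6.6) = (6.6 - 2)/(-1 - 2) × (6.6 - 5)/(-1 - 5) × (6.6 - 8)/(-1 - 8) × (6.6 - 11)/(-1 - 11) = 0.023322
L_1(6.6) = (6.6 - (-1))/(2 - (-1)) × (6.6 - 5)/(2 - 5) × (6.6 - 8)/(2 - 8) × (6.6 - 11)/(2 - 11) = -0.154127
L_2(6.6) = (6.6 - (-1))/(5 - (-1)) × (6.6 - 2)/(5 - 2) × (6.6 - 8)/(5 - 8) × (6.6 - 11)/(5 - 11) = 0.664672
L_3(6.6) = (6.6 - (-1))/(8 - (-1)) × (6.6 - 2)/(8 - 2) × (6.6 - 5)/(8 - 5) × (6.6 - 11)/(8 - 11) = 0.506416
L_4(6.6) = (6.6 - (-1))/(11 - (-1)) × (6.6 - 2)/(11 - 2) × (6.6 - 5)/(11 - 5) × (6.6 - 8)/(11 - 8) = -0.040283

P(6.6) = 0×L_0(6.6) + 5×L_1(6.6) + (-5)×L_2(6.6) + 1×L_3(6.6) + (-14)×L_4(6.6)
P(6.6) = -3.023612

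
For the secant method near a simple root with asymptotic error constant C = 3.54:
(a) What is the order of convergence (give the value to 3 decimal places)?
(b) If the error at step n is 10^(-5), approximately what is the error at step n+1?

(a) Secant method has superlinear convergence with order φ = (1+√5)/2 ≈ 1.618.
    This means |e_{n+1}| ≈ C|e_n|^1.618.

(b) With |e_n| = 10^(-5) and C = 3.54:
    |e_{n+1}| ≈ 3.54 × (10^(-5))^1.618 = 3.54 × 10^(-8.09)

(a) ≈ 1.618 (golden ratio); (b) |e_{n+1}| ≈ 2.876e-08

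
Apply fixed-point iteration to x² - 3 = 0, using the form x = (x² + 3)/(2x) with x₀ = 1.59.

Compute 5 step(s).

Equation: x² - 3 = 0
Fixed-point form: x = (x² + 3)/(2x)
x₀ = 1.59

x_1 = g(1.590000) = 1.738396
x_2 = g(1.738396) = 1.732062
x_3 = g(1.732062) = 1.732051
x_4 = g(1.732051) = 1.732051
x_5 = g(1.732051) = 1.732051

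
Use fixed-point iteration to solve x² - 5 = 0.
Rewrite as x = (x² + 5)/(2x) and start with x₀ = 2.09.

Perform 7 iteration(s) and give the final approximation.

Equation: x² - 5 = 0
Fixed-point form: x = (x² + 5)/(2x)
x₀ = 2.09

x_1 = g(2.090000) = 2.241172
x_2 = g(2.241172) = 2.236074
x_3 = g(2.236074) = 2.236068
x_4 = g(2.236068) = 2.236068
x_5 = g(2.236068) = 2.236068
x_6 = g(2.236068) = 2.236068
x_7 = g(2.236068) = 2.236068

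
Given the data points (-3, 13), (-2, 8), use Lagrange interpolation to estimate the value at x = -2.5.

Lagrange interpolation formula:
P(x) = Σ yᵢ × Lᵢ(x)
where Lᵢ(x) = Π_{j≠i} (x - xⱼ)/(xᵢ - xⱼ)

L_0(-2.5) = (-2.5 - (-2))/(-3 - (-2)) = 0.500000
L_1(-2.5) = (-2.5 - (-3))/(-2 - (-3)) = 0.500000

P(-2.5) = 13×L_0(-2.5) + 8×L_1(-2.5)
P(-2.5) = 10.500000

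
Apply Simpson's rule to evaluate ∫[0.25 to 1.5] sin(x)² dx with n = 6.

f(x) = sin(x)²
a = 0.25, b = 1.5, n = 6
h = (b - a)/n = 0.208333

Simpson's rule: (h/3)[f(x₀) + 4f(x₁) + 2f(x₂) + ... + f(xₙ)]

x_0 = 0.2500, f(x_0) = 0.061209, coefficient = 1
x_1 = 0.4583, f(x_1) = 0.195766, coefficient = 4
x_2 = 0.6667, f(x_2) = 0.382381, coefficient = 2
x_3 = 0.8750, f(x_3) = 0.589123, coefficient = 4
x_4 = 1.0833, f(x_4) = 0.780615, coefficient = 2
x_5 = 1.2917, f(x_5) = 0.924089, coefficient = 4
x_6 = 1.5000, f(x_6) = 0.994996, coefficient = 1

I ≈ (0.208333/3) × 10.218108 = 0.709591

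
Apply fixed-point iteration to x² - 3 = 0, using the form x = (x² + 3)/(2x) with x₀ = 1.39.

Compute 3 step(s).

Equation: x² - 3 = 0
Fixed-point form: x = (x² + 3)/(2x)
x₀ = 1.39

x_1 = g(1.390000) = 1.774137
x_2 = g(1.774137) = 1.732550
x_3 = g(1.732550) = 1.732051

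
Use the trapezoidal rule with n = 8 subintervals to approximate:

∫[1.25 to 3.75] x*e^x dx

f(x) = x*e^x
a = 1.25, b = 3.75, n = 8
h = (b - a)/n = 0.312500

Trapezoidal rule: (h/2)[f(x₀) + 2f(x₁) + 2f(x₂) + ... + f(xₙ)]

x_0 = 1.2500, f(x_0) = 4.362929, coefficient = 1
x_1 = 1.5625, f(x_1) = 7.454271, coefficient = 2
x_2 = 1.8750, f(x_2) = 12.226536, coefficient = 2
x_3 = 2.1875, f(x_3) = 19.496975, coefficient = 2
x_4 = 2.5000, f(x_4) = 30.456235, coefficient = 2
x_5 = 2.8125, f(x_5) = 46.832330, coefficient = 2
x_6 = 3.1250, f(x_6) = 71.124672, coefficient = 2
x_7 = 3.4375, f(x_7) = 106.937491, coefficient = 2
x_8 = 3.7500, f(x_8) = 159.454058, coefficient = 1

I ≈ (0.312500/2) × 752.874004 = 117.636563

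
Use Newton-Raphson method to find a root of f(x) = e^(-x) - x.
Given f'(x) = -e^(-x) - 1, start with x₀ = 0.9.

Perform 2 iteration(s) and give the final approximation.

f(x) = e^(-x) - x
f'(x) = -e^(-x) - 1
x₀ = 0.9

Newton-Raphson formula: x_{n+1} = x_n - f(x_n)/f'(x_n)

Iteration 1:
  f(0.900000) = -0.493430
  f'(0.900000) = -1.406570
  x_1 = 0.900000 - (-0.493430)/(-1.406570) = 0.549196
Iteration 2:
  f(0.549196) = 0.028218
  f'(0.549196) = -1.577414
  x_2 = 0.549196 - 0.028218/(-1.577414) = 0.567085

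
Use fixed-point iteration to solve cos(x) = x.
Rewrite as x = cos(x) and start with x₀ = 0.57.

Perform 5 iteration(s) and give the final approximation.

Equation: cos(x) = x
Fixed-point form: x = cos(x)
x₀ = 0.57

x_1 = g(0.570000) = 0.841901
x_2 = g(0.841901) = 0.666046
x_3 = g(0.666046) = 0.786271
x_4 = g(0.786271) = 0.706489
x_5 = g(0.706489) = 0.760646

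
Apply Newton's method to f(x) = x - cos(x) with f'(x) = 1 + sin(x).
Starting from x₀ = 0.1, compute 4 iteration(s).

f(x) = x - cos(x)
f'(x) = 1 + sin(x)
x₀ = 0.1

Newton-Raphson formula: x_{n+1} = x_n - f(x_n)/f'(x_n)

Iteration 1:
  f(0.100000) = -0.895004
  f'(0.100000) = 1.099833
  x_1 = 0.100000 - (-0.895004)/1.099833 = 0.913763
Iteration 2:
  f(0.913763) = 0.302993
  f'(0.913763) = 1.791808
  x_2 = 0.913763 - 0.302993/1.791808 = 0.744664
Iteration 3:
  f(0.744664) = 0.009349
  f'(0.744664) = 1.677725
  x_3 = 0.744664 - 0.009349/1.677725 = 0.739092
Iteration 4:
  f(0.739092) = 0.000011
  f'(0.739092) = 1.673617
  x_4 = 0.739092 - 0.000011/1.673617 = 0.739085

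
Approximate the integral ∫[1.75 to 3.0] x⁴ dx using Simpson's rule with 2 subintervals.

f(x) = x⁴
a = 1.75, b = 3.0, n = 2
h = (b - a)/n = 0.625000

Simpson's rule: (h/3)[f(x₀) + 4f(x₁) + 2f(x₂) + ... + f(xₙ)]

x_0 = 1.7500, f(x_0) = 9.378906, coefficient = 1
x_1 = 2.3750, f(x_1) = 31.816650, coefficient = 4
x_2 = 3.0000, f(x_2) = 81.000000, coefficient = 1

I ≈ (0.625000/3) × 217.645508 = 45.342814
Exact value: 45.317383
Error: 0.025431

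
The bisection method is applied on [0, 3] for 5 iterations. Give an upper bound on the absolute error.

Bisection error bound: |error| ≤ (b-a)/2^n
|error| ≤ (3 - 0)/2^5 = 3/2^5
|error| ≤ 0.0937500000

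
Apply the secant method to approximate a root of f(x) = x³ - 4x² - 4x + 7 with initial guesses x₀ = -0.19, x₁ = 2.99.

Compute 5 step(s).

f(x) = x³ - 4x² - 4x + 7
x₀ = -0.19, x₁ = 2.99

Secant formula: x_{n+1} = x_n - f(x_n)(x_n - x_{n-1})/(f(x_n) - f(x_{n-1}))

Iteration 1:
  f(-0.190000) = 7.608741
  f(2.990000) = -13.989501
  x_2 = 2.990000 - (-13.989501)×(2.990000 - (-0.190000))/(-13.989501 - 7.608741)
       = 0.930267
Iteration 2:
  f(2.990000) = -13.989501
  f(0.930267) = 0.622396
  x_3 = 0.930267 - 0.622396×(0.930267 - 2.990000)/(0.622396 - (-13.989501))
       = 1.018002
Iteration 3:
  f(0.930267) = 0.622396
  f(1.018002) = -0.162332
  x_4 = 1.018002 - (-0.162332)×(1.018002 - 0.930267)/(-0.162332 - 0.622396)
       = 0.999852
Iteration 4:
  f(1.018002) = -0.162332
  f(0.999852) = 0.001328
  x_5 = 0.999852 - 0.001328×(0.999852 - 1.018002)/(0.001328 - (-0.162332))
       = 1.000000
Iteration 5:
  f(0.999852) = 0.001328
  f(1.000000) = 0.000003
  x_6 = 1.000000 - 0.000003×(1.000000 - 0.999852)/(0.000003 - 0.001328)
       = 1.000000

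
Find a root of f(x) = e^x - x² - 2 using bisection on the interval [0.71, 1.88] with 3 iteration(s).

f(x) = e^x - x² - 2
Initial interval: [0.71, 1.88]

Iteration 1:
  c_1 = (0.710000 + 1.880000)/2 = 1.295000
  f(c_1) = f(1.295000) = -0.026029
  f(a) × f(c) ≥ 0, new interval: [1.295000, 1.880000]
Iteration 2:
  c_2 = (1.295000 + 1.880000)/2 = 1.587500
  f(c_2) = f(1.587500) = 0.371349
  f(a) × f(c) < 0, new interval: [1.295000, 1.587500]
Iteration 3:
  c_3 = (1.295000 + 1.587500)/2 = 1.441250
  f(c_3) = f(1.441250) = 0.148773
  f(a) × f(c) < 0, new interval: [1.295000, 1.441250]

After 3 iteration(s), the approximation is c_3 = 1.441250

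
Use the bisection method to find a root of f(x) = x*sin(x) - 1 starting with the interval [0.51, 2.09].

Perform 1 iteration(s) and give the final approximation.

f(x) = x*sin(x) - 1
Initial interval: [0.51, 2.09]

Iteration 1:
  c_1 = (0.510000 + 2.090000)/2 = 1.300000
  f(c_1) = f(1.300000) = 0.252626
  f(a) × f(c) < 0, new interval: [0.510000, 1.300000]

After 1 iteration(s), the approximation is c_1 = 1.300000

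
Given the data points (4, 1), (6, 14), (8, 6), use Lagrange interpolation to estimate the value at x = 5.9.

Lagrange interpolation formula:
P(x) = Σ yᵢ × Lᵢ(x)
where Lᵢ(x) = Π_{j≠i} (x - xⱼ)/(xᵢ - xⱼ)

L_0(5.9) = (5.9 - 6)/(4 - 6) × (5.9 - 8)/(4 - 8) = 0.026250
L_1(5.9) = (5.9 - 4)/(6 - 4) × (5.9 - 8)/(6 - 8) = 0.997500
L_2(5.9) = (5.9 - 4)/(8 - 4) × (5.9 - 6)/(8 - 6) = -0.023750

P(5.9) = 1×L_0(5.9) + 14×L_1(5.9) + 6×L_2(5.9)
P(5.9) = 13.848750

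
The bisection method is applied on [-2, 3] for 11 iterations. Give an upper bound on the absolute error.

Bisection error bound: |error| ≤ (b-a)/2^n
|error| ≤ (3 - (-2))/2^11 = 5/2^11
|error| ≤ 0.0024414062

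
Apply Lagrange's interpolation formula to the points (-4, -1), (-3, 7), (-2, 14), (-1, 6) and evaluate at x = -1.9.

Lagrange interpolation formula:
P(x) = Σ yᵢ × Lᵢ(x)
where Lᵢ(x) = Π_{j≠i} (x - xⱼ)/(xᵢ - xⱼ)

L_0(-1.9) = (-1.9 - (-3))/(-4 - (-3)) × (-1.9 - (-2))/(-4 - (-2)) × (-1.9 - (-1))/(-4 - (-1)) = 0.016500
L_1(-1.9) = (-1.9 - (-4))/(-3 - (-4)) × (-1.9 - (-2))/(-3 - (-2)) × (-1.9 - (-1))/(-3 - (-1)) = -0.094500
L_2(-1.9) = (-1.9 - (-4))/(-2 - (-4)) × (-1.9 - (-3))/(-2 - (-3)) × (-1.9 - (-1))/(-2 - (-1)) = 1.039500
L_3(-1.9) = (-1.9 - (-4))/(-1 - (-4)) × (-1.9 - (-3))/(-1 - (-3)) × (-1.9 - (-2))/(-1 - (-2)) = 0.038500

P(-1.9) = (-1)×L_0(-1.9) + 7×L_1(-1.9) + 14×L_2(-1.9) + 6×L_3(-1.9)
P(-1.9) = 14.106000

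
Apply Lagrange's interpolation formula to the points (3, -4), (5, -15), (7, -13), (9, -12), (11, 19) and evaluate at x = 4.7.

Lagrange interpolation formula:
P(x) = Σ yᵢ × Lᵢ(x)
where Lᵢ(x) = Π_{j≠i} (x - xⱼ)/(xᵢ - xⱼ)

L_0(4.7) = (4.7 - 5)/(3 - 5) × (4.7 - 7)/(3 - 7) × (4.7 - 9)/(3 - 9) × (4.7 - 11)/(3 - 11) = 0.048677
L_1(4.7) = (4.7 - 3)/(5 - 3) × (4.7 - 7)/(5 - 7) × (4.7 - 9)/(5 - 9) × (4.7 - 11)/(5 - 11) = 1.103353
L_2(4.7) = (4.7 - 3)/(7 - 3) × (4.7 - 5)/(7 - 5) × (4.7 - 9)/(7 - 9) × (4.7 - 11)/(7 - 11) = -0.215873
L_3(4.7) = (4.7 - 3)/(9 - 3) × (4.7 - 5)/(9 - 5) × (4.7 - 7)/(9 - 7) × (4.7 - 11)/(9 - 11) = 0.076978
L_4(4.7) = (4.7 - 3)/(11 - 3) × (4.7 - 5)/(11 - 5) × (4.7 - 7)/(11 - 7) × (4.7 - 9)/(11 - 9) = -0.013135

P(4.7) = (-4)×L_0(4.7) + (-15)×L_1(4.7) + (-13)×L_2(4.7) + (-12)×L_3(4.7) + 19×L_4(4.7)
P(4.7) = -15.111957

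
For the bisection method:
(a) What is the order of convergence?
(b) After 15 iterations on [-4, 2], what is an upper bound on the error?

(a) Bisection has linear (order 1) convergence; the error is halved each step.

(b) Error bound = (b-a)/2^n = (2 - (-4))/2^{15}
    = 6/2^{15}

(a) 1 (linear); (b) error ≤ 1.83e-04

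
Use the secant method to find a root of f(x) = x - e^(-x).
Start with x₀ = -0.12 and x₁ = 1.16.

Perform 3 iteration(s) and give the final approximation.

f(x) = x - e^(-x)
x₀ = -0.12, x₁ = 1.16

Secant formula: x_{n+1} = x_n - f(x_n)(x_n - x_{n-1})/(f(x_n) - f(x_{n-1}))

Iteration 1:
  f(-0.120000) = -1.247497
  f(1.160000) = 0.846514
  x_2 = 1.160000 - 0.846514×(1.160000 - (-0.120000))/(0.846514 - (-1.247497))
       = 0.642554
Iteration 2:
  f(1.160000) = 0.846514
  f(0.642554) = 0.116606
  x_3 = 0.642554 - 0.116606×(0.642554 - 1.160000)/(0.116606 - 0.846514)
       = 0.559889
Iteration 3:
  f(0.642554) = 0.116606
  f(0.559889) = -0.011383
  x_4 = 0.559889 - (-0.011383)×(0.559889 - 0.642554)/(-0.011383 - 0.116606)
       = 0.567241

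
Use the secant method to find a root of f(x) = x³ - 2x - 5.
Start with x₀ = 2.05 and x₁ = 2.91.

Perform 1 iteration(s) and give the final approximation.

f(x) = x³ - 2x - 5
x₀ = 2.05, x₁ = 2.91

Secant formula: x_{n+1} = x_n - f(x_n)(x_n - x_{n-1})/(f(x_n) - f(x_{n-1}))

Iteration 1:
  f(2.050000) = -0.484875
  f(2.910000) = 13.822171
  x_2 = 2.910000 - 13.822171×(2.910000 - 2.050000)/(13.822171 - (-0.484875))
       = 2.079146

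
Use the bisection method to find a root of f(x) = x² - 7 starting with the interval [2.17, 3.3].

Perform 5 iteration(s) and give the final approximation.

f(x) = x² - 7
Initial interval: [2.17, 3.3]

Iteration 1:
  c_1 = (2.170000 + 3.300000)/2 = 2.735000
  f(c_1) = f(2.735000) = 0.480225
  f(a) × f(c) < 0, new interval: [2.170000, 2.735000]
Iteration 2:
  c_2 = (2.170000 + 2.735000)/2 = 2.452500
  f(c_2) = f(2.452500) = -0.985244
  f(a) × f(c) ≥ 0, new interval: [2.452500, 2.735000]
Iteration 3:
  c_3 = (2.452500 + 2.735000)/2 = 2.593750
  f(c_3) = f(2.593750) = -0.272461
  f(a) × f(c) ≥ 0, new interval: [2.593750, 2.735000]
Iteration 4:
  c_4 = (2.593750 + 2.735000)/2 = 2.664375
  f(c_4) = f(2.664375) = 0.098894
  f(a) × f(c) < 0, new interval: [2.593750, 2.664375]
Iteration 5:
  c_5 = (2.593750 + 2.664375)/2 = 2.629062
  f(c_5) = f(2.629062) = -0.088030
  f(a) × f(c) ≥ 0, new interval: [2.629062, 2.664375]

After 5 iteration(s), the approximation is c_5 = 2.629062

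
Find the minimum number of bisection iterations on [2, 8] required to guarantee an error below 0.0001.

We need (b-a)/2^n ≤ 0.0001
(8 - 2)/2^n ≤ 0.0001
6/2^n ≤ 0.0001
2^n ≥ 60000
n ≥ log₂(60000) = 15.87
n ≥ 16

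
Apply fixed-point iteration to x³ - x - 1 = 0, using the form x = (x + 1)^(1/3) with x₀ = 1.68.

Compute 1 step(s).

Equation: x³ - x - 1 = 0
Fixed-point form: x = (x + 1)^(1/3)
x₀ = 1.68

x_1 = g(1.680000) = 1.389030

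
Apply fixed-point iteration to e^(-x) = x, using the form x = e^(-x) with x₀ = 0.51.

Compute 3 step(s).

Equation: e^(-x) = x
Fixed-point form: x = e^(-x)
x₀ = 0.51

x_1 = g(0.510000) = 0.600496
x_2 = g(0.600496) = 0.548540
x_3 = g(0.548540) = 0.577793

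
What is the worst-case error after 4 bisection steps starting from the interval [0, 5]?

Bisection error bound: |error| ≤ (b-a)/2^n
|error| ≤ (5 - 0)/2^4 = 5/2^4
|error| ≤ 0.3125000000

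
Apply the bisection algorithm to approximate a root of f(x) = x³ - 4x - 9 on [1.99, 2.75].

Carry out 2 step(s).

f(x) = x³ - 4x - 9
Initial interval: [1.99, 2.75]

Iteration 1:
  c_1 = (1.990000 + 2.750000)/2 = 2.370000
  f(c_1) = f(2.370000) = -5.167947
  f(a) × f(c) ≥ 0, new interval: [2.370000, 2.750000]
Iteration 2:
  c_2 = (2.370000 + 2.750000)/2 = 2.560000
  f(c_2) = f(2.560000) = -2.462784
  f(a) × f(c) ≥ 0, new interval: [2.560000, 2.750000]

After 2 iteration(s), the approximation is c_2 = 2.560000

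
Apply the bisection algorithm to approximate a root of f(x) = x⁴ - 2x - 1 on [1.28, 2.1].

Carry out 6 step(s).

f(x) = x⁴ - 2x - 1
Initial interval: [1.28, 2.1]

Iteration 1:
  c_1 = (1.280000 + 2.100000)/2 = 1.690000
  f(c_1) = f(1.690000) = 3.777307
  f(a) × f(c) < 0, new interval: [1.280000, 1.690000]
Iteration 2:
  c_2 = (1.280000 + 1.690000)/2 = 1.485000
  f(c_2) = f(1.485000) = 0.893017
  f(a) × f(c) < 0, new interval: [1.280000, 1.485000]
Iteration 3:
  c_3 = (1.280000 + 1.485000)/2 = 1.382500
  f(c_3) = f(1.382500) = -0.111908
  f(a) × f(c) ≥ 0, new interval: [1.382500, 1.485000]
Iteration 4:
  c_4 = (1.382500 + 1.485000)/2 = 1.433750
  f(c_4) = f(1.433750) = 0.358152
  f(a) × f(c) < 0, new interval: [1.382500, 1.433750]
Iteration 5:
  c_5 = (1.382500 + 1.433750)/2 = 1.408125
  f(c_5) = f(1.408125) = 0.115309
  f(a) × f(c) < 0, new interval: [1.382500, 1.408125]
Iteration 6:
  c_6 = (1.382500 + 1.408125)/2 = 1.395312
  f(c_6) = f(1.395312) = -0.000217
  f(a) × f(c) ≥ 0, new interval: [1.395312, 1.408125]

After 6 iteration(s), the approximation is c_6 = 1.395312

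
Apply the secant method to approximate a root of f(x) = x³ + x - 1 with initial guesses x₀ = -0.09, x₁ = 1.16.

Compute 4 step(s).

f(x) = x³ + x - 1
x₀ = -0.09, x₁ = 1.16

Secant formula: x_{n+1} = x_n - f(x_n)(x_n - x_{n-1})/(f(x_n) - f(x_{n-1}))

Iteration 1:
  f(-0.090000) = -1.090729
  f(1.160000) = 1.720896
  x_2 = 1.160000 - 1.720896×(1.160000 - (-0.090000))/(1.720896 - (-1.090729))
       = 0.394919
Iteration 2:
  f(1.160000) = 1.720896
  f(0.394919) = -0.543489
  x_3 = 0.394919 - (-0.543489)×(0.394919 - 1.160000)/(-0.543489 - 1.720896)
       = 0.578551
Iteration 3:
  f(0.394919) = -0.543489
  f(0.578551) = -0.227796
  x_4 = 0.578551 - (-0.227796)×(0.578551 - 0.394919)/(-0.227796 - (-0.543489))
       = 0.711055
Iteration 4:
  f(0.578551) = -0.227796
  f(0.711055) = 0.070563
  x_5 = 0.711055 - 0.070563×(0.711055 - 0.578551)/(0.070563 - (-0.227796))
       = 0.679717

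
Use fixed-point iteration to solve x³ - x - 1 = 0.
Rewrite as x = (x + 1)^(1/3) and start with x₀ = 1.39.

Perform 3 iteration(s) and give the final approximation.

Equation: x³ - x - 1 = 0
Fixed-point form: x = (x + 1)^(1/3)
x₀ = 1.39

x_1 = g(1.390000) = 1.337004
x_2 = g(1.337004) = 1.327048
x_3 = g(1.327048) = 1.325160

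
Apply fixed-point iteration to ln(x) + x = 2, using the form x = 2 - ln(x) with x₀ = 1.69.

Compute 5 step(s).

Equation: ln(x) + x = 2
Fixed-point form: x = 2 - ln(x)
x₀ = 1.69

x_1 = g(1.690000) = 1.475271
x_2 = g(1.475271) = 1.611158
x_3 = g(1.611158) = 1.523047
x_4 = g(1.523047) = 1.579287
x_5 = g(1.579287) = 1.543026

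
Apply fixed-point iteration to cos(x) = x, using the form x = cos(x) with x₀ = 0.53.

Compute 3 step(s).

Equation: cos(x) = x
Fixed-point form: x = cos(x)
x₀ = 0.53

x_1 = g(0.530000) = 0.862807
x_2 = g(0.862807) = 0.650308
x_3 = g(0.650308) = 0.795898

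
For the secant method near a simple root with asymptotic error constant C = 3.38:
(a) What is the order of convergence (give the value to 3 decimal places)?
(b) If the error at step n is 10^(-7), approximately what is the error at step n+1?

(a) Secant method has superlinear convergence with order φ = (1+√5)/2 ≈ 1.618.
    This means |e_{n+1}| ≈ C|e_n|^1.618.

(b) With |e_n| = 10^(-7) and C = 3.38:
    |e_{n+1}| ≈ 3.38 × (10^(-7))^1.618 = 3.38 × 10^(-11.33)

(a) ≈ 1.618 (golden ratio); (b) |e_{n+1}| ≈ 1.595e-11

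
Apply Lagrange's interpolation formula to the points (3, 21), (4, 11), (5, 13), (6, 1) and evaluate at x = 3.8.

Lagrange interpolation formula:
P(x) = Σ yᵢ × Lᵢ(x)
where Lᵢ(x) = Π_{j≠i} (x - xⱼ)/(xᵢ - xⱼ)

L_0(3.8) = (3.8 - 4)/(3 - 4) × (3.8 - 5)/(3 - 5) × (3.8 - 6)/(3 - 6) = 0.088000
L_1(3.8) = (3.8 - 3)/(4 - 3) × (3.8 - 5)/(4 - 5) × (3.8 - 6)/(4 - 6) = 1.056000
L_2(3.8) = (3.8 - 3)/(5 - 3) × (3.8 - 4)/(5 - 4) × (3.8 - 6)/(5 - 6) = -0.176000
L_3(3.8) = (3.8 - 3)/(6 - 3) × (3.8 - 4)/(6 - 4) × (3.8 - 5)/(6 - 5) = 0.032000

P(3.8) = 21×L_0(3.8) + 11×L_1(3.8) + 13×L_2(3.8) + 1×L_3(3.8)
P(3.8) = 11.208000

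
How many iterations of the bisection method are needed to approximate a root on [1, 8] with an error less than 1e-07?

We need (b-a)/2^n ≤ 1e-07
(8 - 1)/2^n ≤ 1e-07
7/2^n ≤ 1e-07
2^n ≥ 70000000
n ≥ log₂(70000000) = 26.06
n ≥ 27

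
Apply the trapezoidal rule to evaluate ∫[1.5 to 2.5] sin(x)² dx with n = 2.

f(x) = sin(x)²
a = 1.5, b = 2.5, n = 2
h = (b - a)/n = 0.500000

Trapezoidal rule: (h/2)[f(x₀) + 2f(x₁) + 2f(x₂) + ... + f(xₙ)]

x_0 = 1.5000, f(x_0) = 0.994996, coefficient = 1
x_1 = 2.0000, f(x_1) = 0.826822, coefficient = 2
x_2 = 2.5000, f(x_2) = 0.358169, coefficient = 1

I ≈ (0.500000/2) × 3.006809 = 0.751702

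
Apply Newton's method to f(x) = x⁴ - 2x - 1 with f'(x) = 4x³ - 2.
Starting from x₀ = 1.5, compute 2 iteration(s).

f(x) = x⁴ - 2x - 1
f'(x) = 4x³ - 2
x₀ = 1.5

Newton-Raphson formula: x_{n+1} = x_n - f(x_n)/f'(x_n)

Iteration 1:
  f(1.500000) = 1.062500
  f'(1.500000) = 11.500000
  x_1 = 1.500000 - 1.062500/11.500000 = 1.407609
Iteration 2:
  f(1.407609) = 0.110579
  f'(1.407609) = 9.155931
  x_2 = 1.407609 - 0.110579/9.155931 = 1.395531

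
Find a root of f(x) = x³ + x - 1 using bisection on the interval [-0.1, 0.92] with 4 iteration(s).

f(x) = x³ + x - 1
Initial interval: [-0.1, 0.92]

Iteration 1:
  c_1 = (-0.100000 + 0.920000)/2 = 0.410000
  f(c_1) = f(0.410000) = -0.521079
  f(a) × f(c) ≥ 0, new interval: [0.410000, 0.920000]
Iteration 2:
  c_2 = (0.410000 + 0.920000)/2 = 0.665000
  f(c_2) = f(0.665000) = -0.040920
  f(a) × f(c) ≥ 0, new interval: [0.665000, 0.920000]
Iteration 3:
  c_3 = (0.665000 + 0.920000)/2 = 0.792500
  f(c_3) = f(0.792500) = 0.290235
  f(a) × f(c) < 0, new interval: [0.665000, 0.792500]
Iteration 4:
  c_4 = (0.665000 + 0.792500)/2 = 0.728750
  f(c_4) = f(0.728750) = 0.115772
  f(a) × f(c) < 0, new interval: [0.665000, 0.728750]

After 4 iteration(s), the approximation is c_4 = 0.728750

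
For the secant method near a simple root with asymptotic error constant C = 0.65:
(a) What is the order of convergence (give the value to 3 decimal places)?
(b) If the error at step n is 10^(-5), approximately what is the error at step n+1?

(a) Secant method has superlinear convergence with order φ = (1+√5)/2 ≈ 1.618.
    This means |e_{n+1}| ≈ C|e_n|^1.618.

(b) With |e_n| = 10^(-5) and C = 0.65:
    |e_{n+1}| ≈ 0.65 × (10^(-5))^1.618 = 0.65 × 10^(-8.09)

(a) ≈ 1.618 (golden ratio); (b) |e_{n+1}| ≈ 5.281e-09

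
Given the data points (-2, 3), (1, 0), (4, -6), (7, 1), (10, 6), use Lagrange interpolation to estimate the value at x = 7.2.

Lagrange interpolation formula:
P(x) = Σ yᵢ × Lᵢ(x)
where Lᵢ(x) = Π_{j≠i} (x - xⱼ)/(xᵢ - xⱼ)

L_0(7.2) = (7.2 - 1)/(-2 - 1) × (7.2 - 4)/(-2 - 4) × (7.2 - 7)/(-2 - 7) × (7.2 - 10)/(-2 - 10) = -0.005715
L_1(7.2) = (7.2 - (-2))/(1 - (-2)) × (7.2 - 4)/(1 - 4) × (7.2 - 7)/(1 - 7) × (7.2 - 10)/(1 - 10) = 0.033923
L_2(7.2) = (7.2 - (-2))/(4 - (-2)) × (7.2 - 1)/(4 - 1) × (7.2 - 7)/(4 - 7) × (7.2 - 10)/(4 - 10) = -0.098588
L_3(7.2) = (7.2 - (-2))/(7 - (-2)) × (7.2 - 1)/(7 - 1) × (7.2 - 4)/(7 - 4) × (7.2 - 10)/(7 - 10) = 1.051602
L_4(7.2) = (7.2 - (-2))/(10 - (-2)) × (7.2 - 1)/(10 - 1) × (7.2 - 4)/(10 - 4) × (7.2 - 7)/(10 - 7) = 0.018779

P(7.2) = 3×L_0(7.2) + 0×L_1(7.2) + (-6)×L_2(7.2) + 1×L_3(7.2) + 6×L_4(7.2)
P(7.2) = 1.738653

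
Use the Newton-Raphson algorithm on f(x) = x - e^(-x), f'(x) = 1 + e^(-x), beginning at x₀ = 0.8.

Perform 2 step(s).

f(x) = x - e^(-x)
f'(x) = 1 + e^(-x)
x₀ = 0.8

Newton-Raphson formula: x_{n+1} = x_n - f(x_n)/f'(x_n)

Iteration 1:
  f(0.800000) = 0.350671
  f'(0.800000) = 1.449329
  x_1 = 0.800000 - 0.350671/1.449329 = 0.558046
Iteration 2:
  f(0.558046) = -0.014280
  f'(0.558046) = 1.572326
  x_2 = 0.558046 - (-0.014280)/1.572326 = 0.567128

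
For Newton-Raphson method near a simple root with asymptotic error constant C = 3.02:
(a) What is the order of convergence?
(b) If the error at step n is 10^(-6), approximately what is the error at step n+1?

(a) Newton-Raphson has quadratic (order 2) convergence near simple roots.
    This means |e_{n+1}| ≈ C|e_n|².

(b) With |e_n| = 10^(-6) and C = 3.02:
    |e_{n+1}| ≈ 3.02 × (10^(-6))² = 3.02 × 10^(-12)

(a) 2 (quadratic); (b) |e_{n+1}| ≈ 3.020e-12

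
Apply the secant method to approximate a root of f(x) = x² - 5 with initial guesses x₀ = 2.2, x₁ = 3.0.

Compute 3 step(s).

f(x) = x² - 5
x₀ = 2.2, x₁ = 3.0

Secant formula: x_{n+1} = x_n - f(x_n)(x_n - x_{n-1})/(f(x_n) - f(x_{n-1}))

Iteration 1:
  f(2.200000) = -0.160000
  f(3.000000) = 4.000000
  x_2 = 3.000000 - 4.000000×(3.000000 - 2.200000)/(4.000000 - (-0.160000))
       = 2.230769
Iteration 2:
  f(3.000000) = 4.000000
  f(2.230769) = -0.023669
  x_3 = 2.230769 - (-0.023669)×(2.230769 - 3.000000)/(-0.023669 - 4.000000)
       = 2.235294
Iteration 3:
  f(2.230769) = -0.023669
  f(2.235294) = -0.003460
  x_4 = 2.235294 - (-0.003460)×(2.235294 - 2.230769)/(-0.003460 - (-0.023669))
       = 2.236069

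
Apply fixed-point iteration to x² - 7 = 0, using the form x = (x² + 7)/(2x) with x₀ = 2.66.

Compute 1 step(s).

Equation: x² - 7 = 0
Fixed-point form: x = (x² + 7)/(2x)
x₀ = 2.66

x_1 = g(2.660000) = 2.645789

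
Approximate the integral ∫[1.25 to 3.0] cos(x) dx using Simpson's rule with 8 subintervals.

f(x) = cos(x)
a = 1.25, b = 3.0, n = 8
h = (b - a)/n = 0.218750

Simpson's rule: (h/3)[f(x₀) + 4f(x₁) + 2f(x₂) + ... + f(xₙ)]

x_0 = 1.2500, f(x_0) = 0.315322, coefficient = 1
x_1 = 1.4688, f(x_1) = 0.101869, coefficient = 4
x_2 = 1.6875, f(x_2) = -0.116439, coefficient = 2
x_3 = 1.9062, f(x_3) = -0.329198, coefficient = 4
x_4 = 2.1250, f(x_4) = -0.526266, coefficient = 2
x_5 = 2.3438, f(x_5) = -0.698253, coefficient = 4
x_6 = 2.5625, f(x_6) = -0.836960, coefficient = 2
x_7 = 2.7812, f(x_7) = -0.935776, coefficient = 4
x_8 = 3.0000, f(x_8) = -0.989992, coefficient = 1

I ≈ (0.218750/3) × -11.079428 = -0.807875
Exact value: -0.807865
Error: 0.000010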